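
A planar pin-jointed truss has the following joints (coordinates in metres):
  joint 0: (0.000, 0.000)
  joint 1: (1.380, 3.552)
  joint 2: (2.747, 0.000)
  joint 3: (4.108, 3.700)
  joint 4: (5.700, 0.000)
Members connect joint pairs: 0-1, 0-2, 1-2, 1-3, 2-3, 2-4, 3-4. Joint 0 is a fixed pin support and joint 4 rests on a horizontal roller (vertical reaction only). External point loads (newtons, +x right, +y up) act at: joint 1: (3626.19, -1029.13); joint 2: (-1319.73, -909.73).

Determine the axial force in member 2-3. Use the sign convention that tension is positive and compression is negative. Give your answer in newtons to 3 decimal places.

N=5 nodes, M=7 members, R=3 reactions → 2N=10, M+R=10
member 0 (0-1): L=3.8107, (cx,cy)=(0.3621,0.9321)
member 1 (0-2): L=2.7470, (cx,cy)=(1.0000,0.0000)
member 2 (1-2): L=3.8060, (cx,cy)=(0.3592,-0.9333)
member 3 (1-3): L=2.7320, (cx,cy)=(0.9985,0.0542)
member 4 (2-3): L=3.9424, (cx,cy)=(0.3452,0.9385)
member 5 (2-4): L=2.9530, (cx,cy)=(1.0000,0.0000)
member 6 (3-4): L=4.0280, (cx,cy)=(0.3952,-0.9186)
solve A·x = −loads:
  F[0-1] = +1081.8453 N (tension)
  F[0-2] = +1914.6780 N (tension)
  F[1-2] = -2322.7502 N (compression)
  F[1-3] = -2403.6690 N (compression)
  F[2-3] = +3279.0817 N (tension)
  F[2-4] = +1268.1238 N (tension)
  F[3-4] = -3208.5128 N (compression)
  Rx@0 = -2306.4600 N
  Ry@0 = -1008.4127 N
  Ry@4 = +2947.2727 N

3279.082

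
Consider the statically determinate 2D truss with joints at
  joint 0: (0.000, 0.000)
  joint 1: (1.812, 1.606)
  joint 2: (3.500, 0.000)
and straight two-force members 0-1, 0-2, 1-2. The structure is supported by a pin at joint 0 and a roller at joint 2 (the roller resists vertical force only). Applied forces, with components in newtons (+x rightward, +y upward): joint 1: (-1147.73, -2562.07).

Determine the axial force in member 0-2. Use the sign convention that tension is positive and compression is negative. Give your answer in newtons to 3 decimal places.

840.612

N=3 nodes, M=3 members, R=3 reactions → 2N=6, M+R=6
member 0 (0-1): L=2.4213, (cx,cy)=(0.7484,0.6633)
member 1 (0-2): L=3.5000, (cx,cy)=(1.0000,0.0000)
member 2 (1-2): L=2.3299, (cx,cy)=(0.7245,-0.6893)
solve A·x = −loads:
  F[0-1] = -2656.9121 N (compression)
  F[0-2] = +840.6115 N (tension)
  F[1-2] = -1160.2886 N (compression)
  Rx@0 = +1147.7300 N
  Ry@0 = +1762.2939 N
  Ry@2 = +799.7761 N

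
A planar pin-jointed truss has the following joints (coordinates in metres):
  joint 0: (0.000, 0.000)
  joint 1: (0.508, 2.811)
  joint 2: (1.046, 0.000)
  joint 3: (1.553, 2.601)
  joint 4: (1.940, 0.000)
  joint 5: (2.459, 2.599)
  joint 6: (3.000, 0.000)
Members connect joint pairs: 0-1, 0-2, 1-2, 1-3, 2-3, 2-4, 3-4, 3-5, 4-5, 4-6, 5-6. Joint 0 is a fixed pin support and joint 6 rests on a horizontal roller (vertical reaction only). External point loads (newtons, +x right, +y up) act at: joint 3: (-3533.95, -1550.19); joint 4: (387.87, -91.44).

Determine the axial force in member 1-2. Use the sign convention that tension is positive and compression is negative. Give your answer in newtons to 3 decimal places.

4218.088

N=7 nodes, M=11 members, R=3 reactions → 2N=14, M+R=14
member 0 (0-1): L=2.8565, (cx,cy)=(0.1778,0.9841)
member 1 (0-2): L=1.0460, (cx,cy)=(1.0000,0.0000)
member 2 (1-2): L=2.8620, (cx,cy)=(0.1880,-0.9822)
member 3 (1-3): L=1.0659, (cx,cy)=(0.9804,-0.1970)
member 4 (2-3): L=2.6500, (cx,cy)=(0.1913,0.9815)
member 5 (2-4): L=0.8940, (cx,cy)=(1.0000,0.0000)
member 6 (3-4): L=2.6296, (cx,cy)=(0.1472,-0.9891)
member 7 (3-5): L=0.9060, (cx,cy)=(1.0000,-0.0022)
member 8 (4-5): L=2.6503, (cx,cy)=(0.1958,0.9806)
member 9 (4-6): L=1.0600, (cx,cy)=(1.0000,0.0000)
member 10 (5-6): L=2.6547, (cx,cy)=(0.2038,-0.9790)
solve A·x = −loads:
  F[0-1] = -3906.2177 N (compression)
  F[0-2] = -2451.4064 N (compression)
  F[1-2] = +4218.0881 N (tension)
  F[1-3] = -1517.3256 N (compression)
  F[2-3] = -4220.8649 N (compression)
  F[2-4] = -850.9408 N (compression)
  F[3-4] = +2317.0088 N (tension)
  F[3-5] = +897.8215 N (tension)
  F[4-5] = -2243.7824 N (compression)
  F[4-6] = -458.4287 N (compression)
  F[5-6] = +2249.5284 N (tension)
  Rx@0 = +3146.0800 N
  Ry@0 = +3843.9518 N
  Ry@6 = -2202.3218 N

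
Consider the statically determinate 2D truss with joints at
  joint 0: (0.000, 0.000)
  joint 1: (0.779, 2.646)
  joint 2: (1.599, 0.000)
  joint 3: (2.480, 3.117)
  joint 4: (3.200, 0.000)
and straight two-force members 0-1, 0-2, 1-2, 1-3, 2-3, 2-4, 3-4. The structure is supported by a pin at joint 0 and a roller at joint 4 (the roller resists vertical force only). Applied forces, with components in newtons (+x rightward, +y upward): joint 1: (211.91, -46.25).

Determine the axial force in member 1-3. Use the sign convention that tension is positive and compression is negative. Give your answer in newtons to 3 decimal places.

N=5 nodes, M=7 members, R=3 reactions → 2N=10, M+R=10
member 0 (0-1): L=2.7583, (cx,cy)=(0.2824,0.9593)
member 1 (0-2): L=1.5990, (cx,cy)=(1.0000,0.0000)
member 2 (1-2): L=2.7701, (cx,cy)=(0.2960,-0.9552)
member 3 (1-3): L=1.7650, (cx,cy)=(0.9637,0.2669)
member 4 (2-3): L=3.2391, (cx,cy)=(0.2720,0.9623)
member 5 (2-4): L=1.6010, (cx,cy)=(1.0000,0.0000)
member 6 (3-4): L=3.1991, (cx,cy)=(0.2251,-0.9743)
solve A·x = −loads:
  F[0-1] = +146.1831 N (tension)
  F[0-2] = +170.6247 N (tension)
  F[1-2] = -225.3557 N (compression)
  F[1-3] = -107.8266 N (compression)
  F[2-3] = +223.6891 N (tension)
  F[2-4] = +43.0757 N (tension)
  F[3-4] = -191.3925 N (compression)
  Rx@0 = -211.9100 N
  Ry@0 = -140.2321 N
  Ry@4 = +186.4821 N

-107.827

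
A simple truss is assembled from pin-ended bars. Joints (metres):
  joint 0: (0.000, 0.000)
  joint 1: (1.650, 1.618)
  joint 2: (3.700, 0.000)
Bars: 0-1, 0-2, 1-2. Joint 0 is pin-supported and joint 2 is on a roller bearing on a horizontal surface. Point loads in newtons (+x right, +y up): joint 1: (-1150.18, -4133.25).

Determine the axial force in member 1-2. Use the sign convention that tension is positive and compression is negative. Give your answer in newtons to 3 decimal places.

N=3 nodes, M=3 members, R=3 reactions → 2N=6, M+R=6
member 0 (0-1): L=2.3109, (cx,cy)=(0.7140,0.7001)
member 1 (0-2): L=3.7000, (cx,cy)=(1.0000,0.0000)
member 2 (1-2): L=2.6116, (cx,cy)=(0.7850,-0.6195)
solve A·x = −loads:
  F[0-1] = -3989.1700 N (compression)
  F[0-2] = +1698.0734 N (tension)
  F[1-2] = -2163.2578 N (compression)
  Rx@0 = +1150.1800 N
  Ry@0 = +2793.0145 N
  Ry@2 = +1340.2355 N

-2163.258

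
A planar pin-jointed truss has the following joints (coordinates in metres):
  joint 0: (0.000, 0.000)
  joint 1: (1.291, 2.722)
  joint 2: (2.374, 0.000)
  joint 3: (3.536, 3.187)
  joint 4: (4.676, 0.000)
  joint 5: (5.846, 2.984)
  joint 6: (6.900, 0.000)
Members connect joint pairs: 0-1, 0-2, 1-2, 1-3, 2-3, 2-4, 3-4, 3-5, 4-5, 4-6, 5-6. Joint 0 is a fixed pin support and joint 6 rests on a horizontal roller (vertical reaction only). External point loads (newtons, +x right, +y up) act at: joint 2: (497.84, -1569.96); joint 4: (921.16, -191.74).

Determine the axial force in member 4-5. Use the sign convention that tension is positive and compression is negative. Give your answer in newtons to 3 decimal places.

674.192

N=7 nodes, M=11 members, R=3 reactions → 2N=14, M+R=14
member 0 (0-1): L=3.0126, (cx,cy)=(0.4285,0.9035)
member 1 (0-2): L=2.3740, (cx,cy)=(1.0000,0.0000)
member 2 (1-2): L=2.9295, (cx,cy)=(0.3697,-0.9292)
member 3 (1-3): L=2.2927, (cx,cy)=(0.9792,0.2028)
member 4 (2-3): L=3.3922, (cx,cy)=(0.3425,0.9395)
member 5 (2-4): L=2.3020, (cx,cy)=(1.0000,0.0000)
member 6 (3-4): L=3.3848, (cx,cy)=(0.3368,-0.9416)
member 7 (3-5): L=2.3189, (cx,cy)=(0.9962,-0.0875)
member 8 (4-5): L=3.2052, (cx,cy)=(0.3650,0.9310)
member 9 (4-6): L=2.2240, (cx,cy)=(1.0000,0.0000)
member 10 (5-6): L=3.1647, (cx,cy)=(0.3331,-0.9429)
solve A·x = −loads:
  F[0-1] = -1208.1573 N (compression)
  F[0-2] = +1936.7300 N (tension)
  F[1-2] = +978.7608 N (tension)
  F[1-3] = -898.2306 N (compression)
  F[2-3] = +703.0723 N (tension)
  F[2-4] = +1559.8857 N (tension)
  F[3-4] = -462.9783 N (compression)
  F[3-5] = -484.6533 N (compression)
  F[4-5] = +674.1919 N (tension)
  F[4-6] = +236.6893 N (tension)
  F[5-6] = -710.6689 N (compression)
  Rx@0 = -1419.0000 N
  Ry@0 = +1091.6042 N
  Ry@6 = +670.0958 N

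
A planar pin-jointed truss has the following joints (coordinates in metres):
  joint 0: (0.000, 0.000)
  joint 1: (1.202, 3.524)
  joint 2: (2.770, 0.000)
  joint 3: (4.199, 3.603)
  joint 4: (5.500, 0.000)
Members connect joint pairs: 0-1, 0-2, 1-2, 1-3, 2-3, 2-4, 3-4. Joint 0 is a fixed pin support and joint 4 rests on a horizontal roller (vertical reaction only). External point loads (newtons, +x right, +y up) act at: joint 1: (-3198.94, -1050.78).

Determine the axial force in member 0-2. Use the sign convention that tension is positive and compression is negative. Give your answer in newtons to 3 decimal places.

N=5 nodes, M=7 members, R=3 reactions → 2N=10, M+R=10
member 0 (0-1): L=3.7234, (cx,cy)=(0.3228,0.9465)
member 1 (0-2): L=2.7700, (cx,cy)=(1.0000,0.0000)
member 2 (1-2): L=3.8571, (cx,cy)=(0.4065,-0.9136)
member 3 (1-3): L=2.9980, (cx,cy)=(0.9997,0.0264)
member 4 (2-3): L=3.8760, (cx,cy)=(0.3687,0.9296)
member 5 (2-4): L=2.7300, (cx,cy)=(1.0000,0.0000)
member 6 (3-4): L=3.8307, (cx,cy)=(0.3396,-0.9406)
solve A·x = −loads:
  F[0-1] = -3033.1879 N (compression)
  F[0-2] = -2219.7449 N (compression)
  F[1-2] = +2032.2432 N (tension)
  F[1-3] = +1394.0747 N (tension)
  F[2-3] = -1997.4433 N (compression)
  F[2-4] = -657.1819 N (compression)
  F[3-4] = +1935.0209 N (tension)
  Rx@0 = +3198.9400 N
  Ry@0 = +2870.7849 N
  Ry@4 = -1820.0049 N

-2219.745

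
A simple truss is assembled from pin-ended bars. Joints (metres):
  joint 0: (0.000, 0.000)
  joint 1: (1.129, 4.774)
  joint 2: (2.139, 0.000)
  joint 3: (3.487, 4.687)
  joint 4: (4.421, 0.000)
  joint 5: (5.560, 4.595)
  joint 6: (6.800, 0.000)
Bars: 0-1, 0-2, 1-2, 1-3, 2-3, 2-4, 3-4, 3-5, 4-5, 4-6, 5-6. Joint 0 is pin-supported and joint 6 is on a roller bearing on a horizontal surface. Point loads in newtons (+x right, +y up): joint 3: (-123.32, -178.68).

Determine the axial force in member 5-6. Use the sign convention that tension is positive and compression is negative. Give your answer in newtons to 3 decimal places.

-6.863

N=7 nodes, M=11 members, R=3 reactions → 2N=14, M+R=14
member 0 (0-1): L=4.9057, (cx,cy)=(0.2301,0.9732)
member 1 (0-2): L=2.1390, (cx,cy)=(1.0000,0.0000)
member 2 (1-2): L=4.8797, (cx,cy)=(0.2070,-0.9783)
member 3 (1-3): L=2.3596, (cx,cy)=(0.9993,-0.0369)
member 4 (2-3): L=4.8770, (cx,cy)=(0.2764,0.9610)
member 5 (2-4): L=2.2820, (cx,cy)=(1.0000,0.0000)
member 6 (3-4): L=4.7792, (cx,cy)=(0.1954,-0.9807)
member 7 (3-5): L=2.0750, (cx,cy)=(0.9990,-0.0443)
member 8 (4-5): L=4.7341, (cx,cy)=(0.2406,0.9706)
member 9 (4-6): L=2.3790, (cx,cy)=(1.0000,0.0000)
member 10 (5-6): L=4.7594, (cx,cy)=(0.2605,-0.9655)
solve A·x = −loads:
  F[0-1] = -176.7999 N (compression)
  F[0-2] = -82.6311 N (compression)
  F[1-2] = +178.7925 N (tension)
  F[1-3] = -77.7485 N (compression)
  F[2-3] = -182.0114 N (compression)
  F[2-4] = +4.6835 N (tension)
  F[3-4] = -6.6027 N (compression)
  F[3-5] = -3.3965 N (compression)
  F[4-5] = +6.6713 N (tension)
  F[4-6] = +1.7881 N (tension)
  F[5-6] = -6.8630 N (compression)
  Rx@0 = +123.3200 N
  Ry@0 = +172.0541 N
  Ry@6 = +6.6259 N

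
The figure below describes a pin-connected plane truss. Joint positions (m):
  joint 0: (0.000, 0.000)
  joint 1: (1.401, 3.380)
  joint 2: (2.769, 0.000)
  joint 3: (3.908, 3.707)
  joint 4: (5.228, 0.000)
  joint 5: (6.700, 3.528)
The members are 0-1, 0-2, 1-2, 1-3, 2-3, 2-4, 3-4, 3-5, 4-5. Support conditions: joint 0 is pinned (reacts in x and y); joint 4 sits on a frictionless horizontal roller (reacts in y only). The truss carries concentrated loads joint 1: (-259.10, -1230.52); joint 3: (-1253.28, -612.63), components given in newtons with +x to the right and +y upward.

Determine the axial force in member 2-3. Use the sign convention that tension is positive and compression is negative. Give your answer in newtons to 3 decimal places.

N=6 nodes, M=9 members, R=3 reactions → 2N=12, M+R=12
member 0 (0-1): L=3.6589, (cx,cy)=(0.3829,0.9238)
member 1 (0-2): L=2.7690, (cx,cy)=(1.0000,0.0000)
member 2 (1-2): L=3.6463, (cx,cy)=(0.3752,-0.9270)
member 3 (1-3): L=2.5282, (cx,cy)=(0.9916,0.1293)
member 4 (2-3): L=3.8780, (cx,cy)=(0.2937,0.9559)
member 5 (2-4): L=2.4590, (cx,cy)=(1.0000,0.0000)
member 6 (3-4): L=3.9350, (cx,cy)=(0.3355,-0.9421)
member 7 (3-5): L=2.7977, (cx,cy)=(0.9980,-0.0640)
member 8 (4-5): L=3.8228, (cx,cy)=(0.3851,0.9229)
solve A·x = −loads:
  F[0-1] = -2285.8279 N (compression)
  F[0-2] = -637.1206 N (compression)
  F[1-2] = +820.5109 N (tension)
  F[1-3] = -931.8176 N (compression)
  F[2-3] = -795.6696 N (compression)
  F[2-4] = -95.5969 N (compression)
  F[3-4] = +284.9804 N (tension)
  F[3-5] = +0.0000 N (tension)
  F[4-5] = -0.0000 N (compression)
  Rx@0 = +1512.3800 N
  Ry@0 = +2111.6179 N
  Ry@4 = -268.4679 N

-795.670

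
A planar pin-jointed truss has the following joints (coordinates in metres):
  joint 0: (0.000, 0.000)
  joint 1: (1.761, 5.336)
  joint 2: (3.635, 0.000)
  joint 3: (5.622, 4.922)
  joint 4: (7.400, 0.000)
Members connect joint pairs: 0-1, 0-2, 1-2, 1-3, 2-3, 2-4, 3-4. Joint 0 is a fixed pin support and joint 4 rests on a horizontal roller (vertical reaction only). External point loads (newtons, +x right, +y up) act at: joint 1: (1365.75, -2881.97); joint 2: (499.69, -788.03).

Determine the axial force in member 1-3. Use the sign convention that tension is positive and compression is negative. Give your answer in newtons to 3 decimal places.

N=5 nodes, M=7 members, R=3 reactions → 2N=10, M+R=10
member 0 (0-1): L=5.6191, (cx,cy)=(0.3134,0.9496)
member 1 (0-2): L=3.6350, (cx,cy)=(1.0000,0.0000)
member 2 (1-2): L=5.6555, (cx,cy)=(0.3314,-0.9435)
member 3 (1-3): L=3.8831, (cx,cy)=(0.9943,-0.1066)
member 4 (2-3): L=5.3079, (cx,cy)=(0.3743,0.9273)
member 5 (2-4): L=3.7650, (cx,cy)=(1.0000,0.0000)
member 6 (3-4): L=5.2333, (cx,cy)=(0.3397,-0.9405)
solve A·x = −loads:
  F[0-1] = -1697.7902 N (compression)
  F[0-2] = +2397.5219 N (tension)
  F[1-2] = -1174.2766 N (compression)
  F[1-3] = -1517.3739 N (compression)
  F[2-3] = +2044.6317 N (tension)
  F[2-4] = +743.3285 N (tension)
  F[3-4] = -2187.8833 N (compression)
  Rx@0 = -1865.4400 N
  Ry@0 = +1612.2594 N
  Ry@4 = +2057.7406 N

-1517.374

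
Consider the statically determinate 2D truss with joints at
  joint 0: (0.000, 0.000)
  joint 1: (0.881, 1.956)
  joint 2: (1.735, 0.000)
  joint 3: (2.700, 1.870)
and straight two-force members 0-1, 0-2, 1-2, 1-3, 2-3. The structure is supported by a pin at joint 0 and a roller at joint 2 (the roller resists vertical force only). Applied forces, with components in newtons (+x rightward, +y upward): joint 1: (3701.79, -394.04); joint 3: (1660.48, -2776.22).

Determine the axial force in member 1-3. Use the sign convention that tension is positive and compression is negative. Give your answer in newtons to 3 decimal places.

3022.833

N=4 nodes, M=5 members, R=3 reactions → 2N=8, M+R=8
member 0 (0-1): L=2.1452, (cx,cy)=(0.4107,0.9118)
member 1 (0-2): L=1.7350, (cx,cy)=(1.0000,0.0000)
member 2 (1-2): L=2.1343, (cx,cy)=(0.4001,-0.9165)
member 3 (1-3): L=1.8210, (cx,cy)=(0.9989,-0.0472)
member 4 (2-3): L=2.1043, (cx,cy)=(0.4586,0.8887)
solve A·x = −loads:
  F[0-1] = +8020.7392 N (tension)
  F[0-2] = +2068.3548 N (tension)
  F[1-2] = -8565.5421 N (compression)
  F[1-3] = +3022.8328 N (tension)
  F[2-3] = -2963.4369 N (compression)
  Rx@0 = -5362.2700 N
  Ry@0 = -7313.1648 N
  Ry@2 = +10483.4248 N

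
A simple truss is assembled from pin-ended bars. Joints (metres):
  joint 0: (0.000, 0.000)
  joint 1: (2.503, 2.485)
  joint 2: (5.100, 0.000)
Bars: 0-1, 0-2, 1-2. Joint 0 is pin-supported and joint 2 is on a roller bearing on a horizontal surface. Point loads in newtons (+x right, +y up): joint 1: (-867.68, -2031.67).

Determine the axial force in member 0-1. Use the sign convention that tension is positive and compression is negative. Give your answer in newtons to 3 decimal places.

-2068.467

N=3 nodes, M=3 members, R=3 reactions → 2N=6, M+R=6
member 0 (0-1): L=3.5271, (cx,cy)=(0.7097,0.7046)
member 1 (0-2): L=5.1000, (cx,cy)=(1.0000,0.0000)
member 2 (1-2): L=3.5944, (cx,cy)=(0.7225,-0.6914)
solve A·x = −loads:
  F[0-1] = -2068.4672 N (compression)
  F[0-2] = +600.2157 N (tension)
  F[1-2] = -830.7312 N (compression)
  Rx@0 = +867.6800 N
  Ry@0 = +1457.3396 N
  Ry@2 = +574.3304 N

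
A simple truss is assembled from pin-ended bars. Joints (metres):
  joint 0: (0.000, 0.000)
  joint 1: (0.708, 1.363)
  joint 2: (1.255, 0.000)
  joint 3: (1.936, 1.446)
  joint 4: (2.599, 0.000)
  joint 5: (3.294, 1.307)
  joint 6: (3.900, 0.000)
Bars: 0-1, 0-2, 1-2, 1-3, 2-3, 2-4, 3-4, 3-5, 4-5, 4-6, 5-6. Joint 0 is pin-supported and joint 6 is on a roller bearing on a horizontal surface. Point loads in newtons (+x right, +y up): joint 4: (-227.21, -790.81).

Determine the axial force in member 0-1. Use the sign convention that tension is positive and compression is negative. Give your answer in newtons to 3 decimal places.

N=7 nodes, M=11 members, R=3 reactions → 2N=14, M+R=14
member 0 (0-1): L=1.5359, (cx,cy)=(0.4610,0.8874)
member 1 (0-2): L=1.2550, (cx,cy)=(1.0000,0.0000)
member 2 (1-2): L=1.4687, (cx,cy)=(0.3724,-0.9281)
member 3 (1-3): L=1.2308, (cx,cy)=(0.9977,0.0674)
member 4 (2-3): L=1.5983, (cx,cy)=(0.4261,0.9047)
member 5 (2-4): L=1.3440, (cx,cy)=(1.0000,0.0000)
member 6 (3-4): L=1.5907, (cx,cy)=(0.4168,-0.9090)
member 7 (3-5): L=1.3651, (cx,cy)=(0.9948,-0.1018)
member 8 (4-5): L=1.4803, (cx,cy)=(0.4695,0.8829)
member 9 (4-6): L=1.3010, (cx,cy)=(1.0000,0.0000)
member 10 (5-6): L=1.4407, (cx,cy)=(0.4206,-0.9072)
solve A·x = −loads:
  F[0-1] = -297.2734 N (compression)
  F[0-2] = -90.1779 N (compression)
  F[1-2] = +267.0342 N (tension)
  F[1-3] = -237.0277 N (compression)
  F[2-3] = -273.9299 N (compression)
  F[2-4] = +125.9910 N (tension)
  F[3-4] = +346.2346 N (tension)
  F[3-5] = -500.1056 N (compression)
  F[4-5] = +539.2046 N (tension)
  F[4-6] = +244.3492 N (tension)
  F[5-6] = -580.8955 N (compression)
  Rx@0 = +227.2100 N
  Ry@0 = +263.8061 N
  Ry@6 = +527.0039 N

-297.273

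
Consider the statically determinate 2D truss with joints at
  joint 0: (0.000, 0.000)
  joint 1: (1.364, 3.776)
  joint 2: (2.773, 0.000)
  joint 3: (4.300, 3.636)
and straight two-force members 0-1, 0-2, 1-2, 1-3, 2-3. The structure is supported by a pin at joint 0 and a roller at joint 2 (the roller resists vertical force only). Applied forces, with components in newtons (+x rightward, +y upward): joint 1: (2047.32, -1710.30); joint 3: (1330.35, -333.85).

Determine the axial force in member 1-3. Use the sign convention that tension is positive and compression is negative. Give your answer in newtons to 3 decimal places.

1443.323

N=4 nodes, M=5 members, R=3 reactions → 2N=8, M+R=8
member 0 (0-1): L=4.0148, (cx,cy)=(0.3397,0.9405)
member 1 (0-2): L=2.7730, (cx,cy)=(1.0000,0.0000)
member 2 (1-2): L=4.0303, (cx,cy)=(0.3496,-0.9369)
member 3 (1-3): L=2.9393, (cx,cy)=(0.9989,-0.0476)
member 4 (2-3): L=3.9436, (cx,cy)=(0.3872,0.9220)
solve A·x = −loads:
  F[0-1] = +4090.3268 N (tension)
  F[0-2] = +1988.0126 N (tension)
  F[1-2] = -6004.9949 N (compression)
  F[1-3] = +1443.3234 N (tension)
  F[2-3] = -287.5345 N (compression)
  Rx@0 = -3377.6700 N
  Ry@0 = -3847.0282 N
  Ry@2 = +5891.1782 N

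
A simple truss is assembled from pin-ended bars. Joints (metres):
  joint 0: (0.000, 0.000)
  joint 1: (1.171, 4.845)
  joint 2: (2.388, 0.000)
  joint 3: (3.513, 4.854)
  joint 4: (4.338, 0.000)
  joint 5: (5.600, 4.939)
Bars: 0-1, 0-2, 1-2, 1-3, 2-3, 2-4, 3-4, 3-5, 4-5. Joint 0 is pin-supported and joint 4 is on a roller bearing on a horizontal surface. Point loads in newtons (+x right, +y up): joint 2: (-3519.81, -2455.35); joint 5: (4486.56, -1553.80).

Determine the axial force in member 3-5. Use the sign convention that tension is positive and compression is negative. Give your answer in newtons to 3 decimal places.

4939.031

N=6 nodes, M=9 members, R=3 reactions → 2N=12, M+R=12
member 0 (0-1): L=4.9845, (cx,cy)=(0.2349,0.9720)
member 1 (0-2): L=2.3880, (cx,cy)=(1.0000,0.0000)
member 2 (1-2): L=4.9955, (cx,cy)=(0.2436,-0.9699)
member 3 (1-3): L=2.3420, (cx,cy)=(1.0000,0.0038)
member 4 (2-3): L=4.9827, (cx,cy)=(0.2258,0.9742)
member 5 (2-4): L=1.9500, (cx,cy)=(1.0000,0.0000)
member 6 (3-4): L=4.9236, (cx,cy)=(0.1676,-0.9859)
member 7 (3-5): L=2.0887, (cx,cy)=(0.9992,0.0407)
member 8 (4-5): L=5.0977, (cx,cy)=(0.2476,0.9689)
solve A·x = −loads:
  F[0-1] = +4584.7657 N (tension)
  F[0-2] = -110.3406 N (compression)
  F[1-2] = -4586.1951 N (compression)
  F[1-3] = +2194.3901 N (tension)
  F[2-3] = +7086.3542 N (tension)
  F[2-4] = +692.2090 N (tension)
  F[3-4] = -6807.0477 N (compression)
  F[3-5] = +4939.0310 N (tension)
  F[4-5] = -1811.1705 N (compression)
  Rx@0 = -966.7500 N
  Ry@0 = -4456.4507 N
  Ry@4 = +8465.6007 N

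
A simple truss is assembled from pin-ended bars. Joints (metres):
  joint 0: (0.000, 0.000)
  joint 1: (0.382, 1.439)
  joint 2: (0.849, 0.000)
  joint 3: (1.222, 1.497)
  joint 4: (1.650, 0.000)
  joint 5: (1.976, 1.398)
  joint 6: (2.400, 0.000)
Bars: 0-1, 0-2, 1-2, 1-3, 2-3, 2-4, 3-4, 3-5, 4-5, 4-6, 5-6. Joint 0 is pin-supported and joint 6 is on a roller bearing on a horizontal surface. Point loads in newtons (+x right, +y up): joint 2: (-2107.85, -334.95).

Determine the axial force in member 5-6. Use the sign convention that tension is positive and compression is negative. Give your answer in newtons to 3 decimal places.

-123.818

N=7 nodes, M=11 members, R=3 reactions → 2N=14, M+R=14
member 0 (0-1): L=1.4888, (cx,cy)=(0.2566,0.9665)
member 1 (0-2): L=0.8490, (cx,cy)=(1.0000,0.0000)
member 2 (1-2): L=1.5129, (cx,cy)=(0.3087,-0.9512)
member 3 (1-3): L=0.8420, (cx,cy)=(0.9976,0.0689)
member 4 (2-3): L=1.5428, (cx,cy)=(0.2418,0.9703)
member 5 (2-4): L=0.8010, (cx,cy)=(1.0000,0.0000)
member 6 (3-4): L=1.5570, (cx,cy)=(0.2749,-0.9615)
member 7 (3-5): L=0.7605, (cx,cy)=(0.9915,-0.1302)
member 8 (4-5): L=1.4355, (cx,cy)=(0.2271,0.9739)
member 9 (4-6): L=0.7500, (cx,cy)=(1.0000,0.0000)
member 10 (5-6): L=1.4609, (cx,cy)=(0.2902,-0.9570)
solve A·x = −loads:
  F[0-1] = -223.9586 N (compression)
  F[0-2] = -2050.3877 N (compression)
  F[1-2] = +218.5074 N (tension)
  F[1-3] = -125.2091 N (compression)
  F[2-3] = +130.9998 N (tension)
  F[2-4] = +93.2395 N (tension)
  F[3-4] = -114.8133 N (compression)
  F[3-5] = -62.2078 N (compression)
  F[4-5] = +113.3519 N (tension)
  F[4-6] = +35.9364 N (tension)
  F[5-6] = -123.8183 N (compression)
  Rx@0 = +2107.8500 N
  Ry@0 = +216.4614 N
  Ry@6 = +118.4886 N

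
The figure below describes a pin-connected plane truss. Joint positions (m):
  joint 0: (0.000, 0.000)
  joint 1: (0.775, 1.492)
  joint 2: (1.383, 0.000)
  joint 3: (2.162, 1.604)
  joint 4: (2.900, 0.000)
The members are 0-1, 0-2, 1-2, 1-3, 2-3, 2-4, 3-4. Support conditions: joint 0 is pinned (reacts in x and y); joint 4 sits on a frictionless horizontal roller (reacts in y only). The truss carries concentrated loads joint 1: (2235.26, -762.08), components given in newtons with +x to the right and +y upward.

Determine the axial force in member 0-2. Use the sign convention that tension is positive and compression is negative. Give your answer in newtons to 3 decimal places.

1927.970

N=5 nodes, M=7 members, R=3 reactions → 2N=10, M+R=10
member 0 (0-1): L=1.6813, (cx,cy)=(0.4610,0.8874)
member 1 (0-2): L=1.3830, (cx,cy)=(1.0000,0.0000)
member 2 (1-2): L=1.6111, (cx,cy)=(0.3774,-0.9261)
member 3 (1-3): L=1.3915, (cx,cy)=(0.9968,0.0805)
member 4 (2-3): L=1.7832, (cx,cy)=(0.4369,0.8995)
member 5 (2-4): L=1.5170, (cx,cy)=(1.0000,0.0000)
member 6 (3-4): L=1.7656, (cx,cy)=(0.4180,-0.9085)
solve A·x = −loads:
  F[0-1] = +666.6305 N (tension)
  F[0-2] = +1927.9704 N (tension)
  F[1-2] = -1577.9329 N (compression)
  F[1-3] = -1336.8340 N (compression)
  F[2-3] = +1624.4769 N (tension)
  F[2-4] = +622.8196 N (tension)
  F[3-4] = -1490.0688 N (compression)
  Rx@0 = -2235.2600 N
  Ry@0 = -591.5820 N
  Ry@4 = +1353.6620 N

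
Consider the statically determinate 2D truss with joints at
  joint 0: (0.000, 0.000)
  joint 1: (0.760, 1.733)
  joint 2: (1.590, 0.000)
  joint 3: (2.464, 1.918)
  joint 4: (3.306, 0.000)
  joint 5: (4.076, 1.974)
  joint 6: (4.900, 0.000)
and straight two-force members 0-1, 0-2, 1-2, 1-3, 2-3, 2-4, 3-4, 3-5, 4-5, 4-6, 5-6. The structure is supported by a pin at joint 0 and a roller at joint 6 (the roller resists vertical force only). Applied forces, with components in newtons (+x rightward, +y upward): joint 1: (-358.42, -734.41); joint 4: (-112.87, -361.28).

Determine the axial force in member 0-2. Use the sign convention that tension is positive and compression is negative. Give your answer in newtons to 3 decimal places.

N=7 nodes, M=11 members, R=3 reactions → 2N=14, M+R=14
member 0 (0-1): L=1.8923, (cx,cy)=(0.4016,0.9158)
member 1 (0-2): L=1.5900, (cx,cy)=(1.0000,0.0000)
member 2 (1-2): L=1.9215, (cx,cy)=(0.4320,-0.9019)
member 3 (1-3): L=1.7140, (cx,cy)=(0.9942,0.1079)
member 4 (2-3): L=2.1077, (cx,cy)=(0.4147,0.9100)
member 5 (2-4): L=1.7160, (cx,cy)=(1.0000,0.0000)
member 6 (3-4): L=2.0947, (cx,cy)=(0.4020,-0.9157)
member 7 (3-5): L=1.6130, (cx,cy)=(0.9994,0.0347)
member 8 (4-5): L=2.1189, (cx,cy)=(0.3634,0.9316)
member 9 (4-6): L=1.5940, (cx,cy)=(1.0000,0.0000)
member 10 (5-6): L=2.1391, (cx,cy)=(0.3852,-0.9228)
solve A·x = −loads:
  F[0-1] = -944.2966 N (compression)
  F[0-2] = -92.0391 N (compression)
  F[1-2] = +135.0350 N (tension)
  F[1-3] = -79.6247 N (compression)
  F[2-3] = -133.8360 N (compression)
  F[2-4] = +21.7861 N (tension)
  F[3-4] = +135.2212 N (tension)
  F[3-5] = -189.1250 N (compression)
  F[4-5] = +254.8907 N (tension)
  F[4-6] = +96.3831 N (tension)
  F[5-6] = -250.2073 N (compression)
  Rx@0 = +471.2900 N
  Ry@0 = +864.7918 N
  Ry@6 = +230.8982 N

-92.039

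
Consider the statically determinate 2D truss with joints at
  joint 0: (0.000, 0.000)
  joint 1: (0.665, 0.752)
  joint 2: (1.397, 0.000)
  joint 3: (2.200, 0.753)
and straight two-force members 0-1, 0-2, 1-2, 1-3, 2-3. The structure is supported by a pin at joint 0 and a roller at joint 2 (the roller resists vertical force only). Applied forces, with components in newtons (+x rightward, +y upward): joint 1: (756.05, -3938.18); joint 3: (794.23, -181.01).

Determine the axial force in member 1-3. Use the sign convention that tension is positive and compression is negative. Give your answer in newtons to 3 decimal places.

N=4 nodes, M=5 members, R=3 reactions → 2N=8, M+R=8
member 0 (0-1): L=1.0039, (cx,cy)=(0.6624,0.7491)
member 1 (0-2): L=1.3970, (cx,cy)=(1.0000,0.0000)
member 2 (1-2): L=1.0494, (cx,cy)=(0.6975,-0.7166)
member 3 (1-3): L=1.5350, (cx,cy)=(1.0000,0.0007)
member 4 (2-3): L=1.1008, (cx,cy)=(0.7295,0.6840)
solve A·x = −loads:
  F[0-1] = -1500.9848 N (compression)
  F[0-2] = +2544.5997 N (tension)
  F[1-2] = -3925.8230 N (compression)
  F[1-3] = +987.9458 N (tension)
  F[2-3] = -265.5631 N (compression)
  Rx@0 = -1550.2800 N
  Ry@0 = +1124.4037 N
  Ry@2 = +2994.7863 N

987.946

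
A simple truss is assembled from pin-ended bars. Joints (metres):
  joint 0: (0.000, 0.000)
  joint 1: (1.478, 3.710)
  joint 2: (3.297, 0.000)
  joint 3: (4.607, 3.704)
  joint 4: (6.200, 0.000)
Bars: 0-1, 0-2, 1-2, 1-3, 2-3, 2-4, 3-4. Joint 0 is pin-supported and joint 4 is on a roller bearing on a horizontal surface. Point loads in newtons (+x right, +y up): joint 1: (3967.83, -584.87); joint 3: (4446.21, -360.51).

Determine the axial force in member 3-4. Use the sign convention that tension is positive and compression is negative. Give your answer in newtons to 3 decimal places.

N=5 nodes, M=7 members, R=3 reactions → 2N=10, M+R=10
member 0 (0-1): L=3.9936, (cx,cy)=(0.3701,0.9290)
member 1 (0-2): L=3.2970, (cx,cy)=(1.0000,0.0000)
member 2 (1-2): L=4.1319, (cx,cy)=(0.4402,-0.8979)
member 3 (1-3): L=3.1290, (cx,cy)=(1.0000,-0.0019)
member 4 (2-3): L=3.9288, (cx,cy)=(0.3334,0.9428)
member 5 (2-4): L=2.9030, (cx,cy)=(1.0000,0.0000)
member 6 (3-4): L=4.0320, (cx,cy)=(0.3951,-0.9186)
solve A·x = −loads:
  F[0-1] = +4835.8531 N (tension)
  F[0-2] = +6624.3143 N (tension)
  F[1-2] = -5655.4513 N (compression)
  F[1-3] = +311.5950 N (tension)
  F[2-3] = +5386.1747 N (tension)
  F[2-4] = +2338.6899 N (tension)
  F[3-4] = -5919.4399 N (compression)
  Rx@0 = -8414.0400 N
  Ry@0 = -4492.4778 N
  Ry@4 = +5437.8578 N

-5919.440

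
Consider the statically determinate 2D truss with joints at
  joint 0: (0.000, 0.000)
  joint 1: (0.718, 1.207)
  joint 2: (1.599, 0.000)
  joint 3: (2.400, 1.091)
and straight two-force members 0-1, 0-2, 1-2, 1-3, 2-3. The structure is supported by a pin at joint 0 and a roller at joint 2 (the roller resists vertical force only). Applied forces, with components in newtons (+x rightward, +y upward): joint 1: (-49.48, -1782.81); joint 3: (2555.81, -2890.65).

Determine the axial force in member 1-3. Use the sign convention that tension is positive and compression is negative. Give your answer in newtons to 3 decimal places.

N=4 nodes, M=5 members, R=3 reactions → 2N=8, M+R=8
member 0 (0-1): L=1.4044, (cx,cy)=(0.5112,0.8594)
member 1 (0-2): L=1.5990, (cx,cy)=(1.0000,0.0000)
member 2 (1-2): L=1.4943, (cx,cy)=(0.5896,-0.8077)
member 3 (1-3): L=1.6860, (cx,cy)=(0.9976,-0.0688)
member 4 (2-3): L=1.3535, (cx,cy)=(0.5918,0.8061)
solve A·x = −loads:
  F[0-1] = +2527.5297 N (tension)
  F[0-2] = +1214.1406 N (tension)
  F[1-2] = -5276.7343 N (compression)
  F[1-3] = +4463.2156 N (tension)
  F[2-3] = -3205.1213 N (compression)
  Rx@0 = -2506.3300 N
  Ry@0 = -2172.2460 N
  Ry@2 = +6845.7060 N

4463.216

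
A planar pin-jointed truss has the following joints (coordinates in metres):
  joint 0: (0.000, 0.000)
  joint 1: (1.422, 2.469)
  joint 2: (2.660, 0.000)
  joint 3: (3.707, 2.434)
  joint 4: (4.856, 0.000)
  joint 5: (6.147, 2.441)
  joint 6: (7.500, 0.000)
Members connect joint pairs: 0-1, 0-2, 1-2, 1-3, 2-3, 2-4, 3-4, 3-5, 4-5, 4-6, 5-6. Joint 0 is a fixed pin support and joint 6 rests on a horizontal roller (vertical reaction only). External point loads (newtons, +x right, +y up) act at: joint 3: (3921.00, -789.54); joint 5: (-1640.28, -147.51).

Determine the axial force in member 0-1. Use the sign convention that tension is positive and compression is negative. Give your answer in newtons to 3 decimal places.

N=7 nodes, M=11 members, R=3 reactions → 2N=14, M+R=14
member 0 (0-1): L=2.8492, (cx,cy)=(0.4991,0.8666)
member 1 (0-2): L=2.6600, (cx,cy)=(1.0000,0.0000)
member 2 (1-2): L=2.7620, (cx,cy)=(0.4482,-0.8939)
member 3 (1-3): L=2.2853, (cx,cy)=(0.9999,-0.0153)
member 4 (2-3): L=2.6496, (cx,cy)=(0.3951,0.9186)
member 5 (2-4): L=2.1960, (cx,cy)=(1.0000,0.0000)
member 6 (3-4): L=2.6916, (cx,cy)=(0.4269,-0.9043)
member 7 (3-5): L=2.4400, (cx,cy)=(1.0000,0.0029)
member 8 (4-5): L=2.7614, (cx,cy)=(0.4675,0.8840)
member 9 (4-6): L=2.6440, (cx,cy)=(1.0000,0.0000)
member 10 (5-6): L=2.7909, (cx,cy)=(0.4848,-0.8746)
solve A·x = −loads:
  F[0-1] = +360.8909 N (tension)
  F[0-2] = +2100.6050 N (tension)
  F[1-2] = -355.6605 N (compression)
  F[1-3] = +339.5714 N (tension)
  F[2-3] = +346.0984 N (tension)
  F[2-4] = +1804.4280 N (tension)
  F[3-4] = -1228.1809 N (compression)
  F[3-5] = -2920.4241 N (compression)
  F[4-5] = +1256.4169 N (tension)
  F[4-6] = +692.7300 N (tension)
  F[5-6] = -1428.9255 N (compression)
  Rx@0 = -2280.7200 N
  Ry@0 = -312.7312 N
  Ry@6 = +1249.7812 N

360.891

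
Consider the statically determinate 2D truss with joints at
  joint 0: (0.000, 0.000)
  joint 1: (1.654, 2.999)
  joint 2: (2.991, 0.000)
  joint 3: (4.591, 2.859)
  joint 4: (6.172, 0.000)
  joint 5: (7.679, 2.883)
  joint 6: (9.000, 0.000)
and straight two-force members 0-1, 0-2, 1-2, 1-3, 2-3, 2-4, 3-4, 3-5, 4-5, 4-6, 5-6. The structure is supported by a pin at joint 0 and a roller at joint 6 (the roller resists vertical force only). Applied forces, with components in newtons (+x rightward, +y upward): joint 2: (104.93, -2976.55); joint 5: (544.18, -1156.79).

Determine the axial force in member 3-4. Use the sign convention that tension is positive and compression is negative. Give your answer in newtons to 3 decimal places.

N=7 nodes, M=11 members, R=3 reactions → 2N=14, M+R=14
member 0 (0-1): L=3.4249, (cx,cy)=(0.4829,0.8757)
member 1 (0-2): L=2.9910, (cx,cy)=(1.0000,0.0000)
member 2 (1-2): L=3.2835, (cx,cy)=(0.4072,-0.9133)
member 3 (1-3): L=2.9403, (cx,cy)=(0.9989,-0.0476)
member 4 (2-3): L=3.2763, (cx,cy)=(0.4884,0.8726)
member 5 (2-4): L=3.1810, (cx,cy)=(1.0000,0.0000)
member 6 (3-4): L=3.2670, (cx,cy)=(0.4839,-0.8751)
member 7 (3-5): L=3.0881, (cx,cy)=(1.0000,0.0078)
member 8 (4-5): L=3.2531, (cx,cy)=(0.4632,0.8862)
member 9 (4-6): L=2.8280, (cx,cy)=(1.0000,0.0000)
member 10 (5-6): L=3.1712, (cx,cy)=(0.4166,-0.9091)
solve A·x = −loads:
  F[0-1] = -2264.3813 N (compression)
  F[0-2] = +1742.6667 N (tension)
  F[1-2] = +2276.3832 N (tension)
  F[1-3] = -2022.7570 N (compression)
  F[2-3] = +1028.3995 N (tension)
  F[2-4] = +2062.4119 N (tension)
  F[3-4] = -1144.1225 N (compression)
  F[3-5] = -964.5896 N (compression)
  F[4-5] = +1129.7668 N (tension)
  F[4-6] = +985.3774 N (tension)
  F[5-6] = -2365.5285 N (compression)
  Rx@0 = -649.1100 N
  Ry@0 = +1982.8153 N
  Ry@6 = +2150.5247 N

-1144.122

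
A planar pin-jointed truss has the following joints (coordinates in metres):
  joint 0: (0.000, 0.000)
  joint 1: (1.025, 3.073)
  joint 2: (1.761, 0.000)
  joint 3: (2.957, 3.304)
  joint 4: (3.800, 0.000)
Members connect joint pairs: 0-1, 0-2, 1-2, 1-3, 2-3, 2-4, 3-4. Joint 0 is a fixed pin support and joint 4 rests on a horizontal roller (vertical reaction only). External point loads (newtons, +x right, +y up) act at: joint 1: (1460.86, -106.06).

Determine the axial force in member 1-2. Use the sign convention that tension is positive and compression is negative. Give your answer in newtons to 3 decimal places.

N=5 nodes, M=7 members, R=3 reactions → 2N=10, M+R=10
member 0 (0-1): L=3.2394, (cx,cy)=(0.3164,0.9486)
member 1 (0-2): L=1.7610, (cx,cy)=(1.0000,0.0000)
member 2 (1-2): L=3.1599, (cx,cy)=(0.2329,-0.9725)
member 3 (1-3): L=1.9458, (cx,cy)=(0.9929,0.1187)
member 4 (2-3): L=3.5138, (cx,cy)=(0.3404,0.9403)
member 5 (2-4): L=2.0390, (cx,cy)=(1.0000,0.0000)
member 6 (3-4): L=3.4098, (cx,cy)=(0.2472,-0.9690)
solve A·x = −loads:
  F[0-1] = +1163.7125 N (tension)
  F[0-2] = +1092.6463 N (tension)
  F[1-2] = -1340.1625 N (compression)
  F[1-3] = -786.0573 N (compression)
  F[2-3] = +1386.0636 N (tension)
  F[2-4] = +308.7214 N (tension)
  F[3-4] = -1248.7462 N (compression)
  Rx@0 = -1460.8600 N
  Ry@0 = -1103.9227 N
  Ry@4 = +1209.9827 N

-1340.162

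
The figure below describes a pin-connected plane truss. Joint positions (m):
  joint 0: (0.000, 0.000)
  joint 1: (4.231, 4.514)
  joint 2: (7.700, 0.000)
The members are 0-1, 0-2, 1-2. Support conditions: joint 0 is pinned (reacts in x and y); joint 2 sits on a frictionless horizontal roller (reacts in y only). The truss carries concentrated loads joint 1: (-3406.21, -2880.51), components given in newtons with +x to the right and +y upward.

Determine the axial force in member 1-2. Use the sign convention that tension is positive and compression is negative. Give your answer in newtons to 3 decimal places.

522.195

N=3 nodes, M=3 members, R=3 reactions → 2N=6, M+R=6
member 0 (0-1): L=6.1869, (cx,cy)=(0.6839,0.7296)
member 1 (0-2): L=7.7000, (cx,cy)=(1.0000,0.0000)
member 2 (1-2): L=5.6930, (cx,cy)=(0.6093,-0.7929)
solve A·x = −loads:
  F[0-1] = -4515.5237 N (compression)
  F[0-2] = -318.1975 N (compression)
  F[1-2] = +522.1954 N (tension)
  Rx@0 = +3406.2100 N
  Ry@0 = +3294.5612 N
  Ry@2 = -414.0512 N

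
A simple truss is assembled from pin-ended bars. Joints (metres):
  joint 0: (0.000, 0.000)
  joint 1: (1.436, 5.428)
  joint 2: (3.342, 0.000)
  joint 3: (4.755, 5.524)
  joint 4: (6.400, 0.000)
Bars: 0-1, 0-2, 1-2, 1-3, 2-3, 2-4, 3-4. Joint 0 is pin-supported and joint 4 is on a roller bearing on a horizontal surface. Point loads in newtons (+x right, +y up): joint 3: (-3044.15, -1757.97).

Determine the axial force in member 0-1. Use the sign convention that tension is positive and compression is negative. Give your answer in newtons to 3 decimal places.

-3185.273

N=5 nodes, M=7 members, R=3 reactions → 2N=10, M+R=10
member 0 (0-1): L=5.6147, (cx,cy)=(0.2558,0.9667)
member 1 (0-2): L=3.3420, (cx,cy)=(1.0000,0.0000)
member 2 (1-2): L=5.7529, (cx,cy)=(0.3313,-0.9435)
member 3 (1-3): L=3.3204, (cx,cy)=(0.9996,0.0289)
member 4 (2-3): L=5.7019, (cx,cy)=(0.2478,0.9688)
member 5 (2-4): L=3.0580, (cx,cy)=(1.0000,0.0000)
member 6 (3-4): L=5.7637, (cx,cy)=(0.2854,-0.9584)
solve A·x = −loads:
  F[0-1] = -3185.2726 N (compression)
  F[0-2] = -2229.4991 N (compression)
  F[1-2] = +3206.1238 N (tension)
  F[1-3] = -1877.6579 N (compression)
  F[2-3] = -3122.4443 N (compression)
  F[2-4] = -393.4913 N (compression)
  F[3-4] = +1378.7100 N (tension)
  Rx@0 = +3044.1500 N
  Ry@0 = +3079.3352 N
  Ry@4 = -1321.3652 N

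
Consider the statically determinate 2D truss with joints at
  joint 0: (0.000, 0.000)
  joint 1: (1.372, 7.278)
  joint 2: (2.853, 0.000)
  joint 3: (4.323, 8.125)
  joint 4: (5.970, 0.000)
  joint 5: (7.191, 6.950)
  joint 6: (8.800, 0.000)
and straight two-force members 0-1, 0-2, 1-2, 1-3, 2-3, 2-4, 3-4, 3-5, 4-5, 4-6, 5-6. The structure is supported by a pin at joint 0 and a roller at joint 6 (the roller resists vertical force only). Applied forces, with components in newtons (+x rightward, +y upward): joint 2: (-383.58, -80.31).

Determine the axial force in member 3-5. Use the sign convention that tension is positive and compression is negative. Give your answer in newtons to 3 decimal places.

N=7 nodes, M=11 members, R=3 reactions → 2N=14, M+R=14
member 0 (0-1): L=7.4062, (cx,cy)=(0.1853,0.9827)
member 1 (0-2): L=2.8530, (cx,cy)=(1.0000,0.0000)
member 2 (1-2): L=7.4272, (cx,cy)=(0.1994,-0.9799)
member 3 (1-3): L=3.0701, (cx,cy)=(0.9612,0.2759)
member 4 (2-3): L=8.2569, (cx,cy)=(0.1780,0.9840)
member 5 (2-4): L=3.1170, (cx,cy)=(1.0000,0.0000)
member 6 (3-4): L=8.2902, (cx,cy)=(0.1987,-0.9801)
member 7 (3-5): L=3.0994, (cx,cy)=(0.9254,-0.3791)
member 8 (4-5): L=7.0564, (cx,cy)=(0.1730,0.9849)
member 9 (4-6): L=2.8300, (cx,cy)=(1.0000,0.0000)
member 10 (5-6): L=7.1338, (cx,cy)=(0.2255,-0.9742)
solve A·x = −loads:
  F[0-1] = -55.2291 N (compression)
  F[0-2] = -373.3488 N (compression)
  F[1-2] = +49.4977 N (tension)
  F[1-3] = -20.9128 N (compression)
  F[2-3] = +32.3227 N (tension)
  F[2-4] = +14.3467 N (tension)
  F[3-4] = -22.4321 N (compression)
  F[3-5] = -10.6880 N (compression)
  F[4-5] = +22.3216 N (tension)
  F[4-6] = +6.0278 N (tension)
  F[5-6] = -26.7255 N (compression)
  Rx@0 = +383.5800 N
  Ry@0 = +54.2731 N
  Ry@6 = +26.0369 N

-10.688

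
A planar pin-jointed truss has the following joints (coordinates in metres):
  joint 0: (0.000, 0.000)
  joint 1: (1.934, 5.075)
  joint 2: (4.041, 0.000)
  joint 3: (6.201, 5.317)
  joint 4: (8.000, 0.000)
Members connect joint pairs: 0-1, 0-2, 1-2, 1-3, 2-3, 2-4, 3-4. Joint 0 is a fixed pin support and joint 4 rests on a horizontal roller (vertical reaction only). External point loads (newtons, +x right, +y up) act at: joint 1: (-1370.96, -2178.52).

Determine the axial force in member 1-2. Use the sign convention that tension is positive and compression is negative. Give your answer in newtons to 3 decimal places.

387.491

N=5 nodes, M=7 members, R=3 reactions → 2N=10, M+R=10
member 0 (0-1): L=5.4310, (cx,cy)=(0.3561,0.9344)
member 1 (0-2): L=4.0410, (cx,cy)=(1.0000,0.0000)
member 2 (1-2): L=5.4950, (cx,cy)=(0.3834,-0.9236)
member 3 (1-3): L=4.2739, (cx,cy)=(0.9984,0.0566)
member 4 (2-3): L=5.7390, (cx,cy)=(0.3764,0.9265)
member 5 (2-4): L=3.9590, (cx,cy)=(1.0000,0.0000)
member 6 (3-4): L=5.6131, (cx,cy)=(0.3205,-0.9472)
solve A·x = −loads:
  F[0-1] = -2698.4578 N (compression)
  F[0-2] = -410.0324 N (compression)
  F[1-2] = +387.4911 N (tension)
  F[1-3] = +261.8732 N (tension)
  F[2-3] = -386.2772 N (compression)
  F[2-4] = -116.0690 N (compression)
  F[3-4] = +362.1495 N (tension)
  Rx@0 = +1370.9600 N
  Ry@0 = +2521.5655 N
  Ry@4 = -343.0455 N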